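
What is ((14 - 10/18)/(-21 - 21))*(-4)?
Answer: 242/189 ≈ 1.2804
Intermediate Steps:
((14 - 10/18)/(-21 - 21))*(-4) = ((14 - 10*1/18)/(-42))*(-4) = ((14 - 5/9)*(-1/42))*(-4) = ((121/9)*(-1/42))*(-4) = -121/378*(-4) = 242/189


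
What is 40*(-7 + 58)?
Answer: 2040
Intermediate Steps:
40*(-7 + 58) = 40*51 = 2040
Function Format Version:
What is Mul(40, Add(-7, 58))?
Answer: 2040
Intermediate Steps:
Mul(40, Add(-7, 58)) = Mul(40, 51) = 2040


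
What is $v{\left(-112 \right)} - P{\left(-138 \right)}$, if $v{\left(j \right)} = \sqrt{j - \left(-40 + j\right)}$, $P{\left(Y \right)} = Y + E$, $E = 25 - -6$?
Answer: $107 + 2 \sqrt{10} \approx 113.32$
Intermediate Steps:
$E = 31$ ($E = 25 + 6 = 31$)
$P{\left(Y \right)} = 31 + Y$ ($P{\left(Y \right)} = Y + 31 = 31 + Y$)
$v{\left(j \right)} = 2 \sqrt{10}$ ($v{\left(j \right)} = \sqrt{40} = 2 \sqrt{10}$)
$v{\left(-112 \right)} - P{\left(-138 \right)} = 2 \sqrt{10} - \left(31 - 138\right) = 2 \sqrt{10} - -107 = 2 \sqrt{10} + 107 = 107 + 2 \sqrt{10}$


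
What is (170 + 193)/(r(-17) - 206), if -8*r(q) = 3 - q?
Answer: -242/139 ≈ -1.7410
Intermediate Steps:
r(q) = -3/8 + q/8 (r(q) = -(3 - q)/8 = -3/8 + q/8)
(170 + 193)/(r(-17) - 206) = (170 + 193)/((-3/8 + (⅛)*(-17)) - 206) = 363/((-3/8 - 17/8) - 206) = 363/(-5/2 - 206) = 363/(-417/2) = 363*(-2/417) = -242/139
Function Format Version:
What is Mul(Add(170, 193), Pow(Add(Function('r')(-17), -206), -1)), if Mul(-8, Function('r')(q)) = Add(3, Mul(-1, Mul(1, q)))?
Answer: Rational(-242, 139) ≈ -1.7410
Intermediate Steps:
Function('r')(q) = Add(Rational(-3, 8), Mul(Rational(1, 8), q)) (Function('r')(q) = Mul(Rational(-1, 8), Add(3, Mul(-1, Mul(1, q)))) = Mul(Rational(-1, 8), Add(3, Mul(-1, q))) = Add(Rational(-3, 8), Mul(Rational(1, 8), q)))
Mul(Add(170, 193), Pow(Add(Function('r')(-17), -206), -1)) = Mul(Add(170, 193), Pow(Add(Add(Rational(-3, 8), Mul(Rational(1, 8), -17)), -206), -1)) = Mul(363, Pow(Add(Add(Rational(-3, 8), Rational(-17, 8)), -206), -1)) = Mul(363, Pow(Add(Rational(-5, 2), -206), -1)) = Mul(363, Pow(Rational(-417, 2), -1)) = Mul(363, Rational(-2, 417)) = Rational(-242, 139)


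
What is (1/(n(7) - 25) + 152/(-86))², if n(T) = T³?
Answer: 582015625/186978276 ≈ 3.1127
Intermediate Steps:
(1/(n(7) - 25) + 152/(-86))² = (1/(7³ - 25) + 152/(-86))² = (1/(343 - 25) + 152*(-1/86))² = (1/318 - 76/43)² = (-24125/13674)² = 582015625/186978276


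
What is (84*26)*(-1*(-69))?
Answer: 150696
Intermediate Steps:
(84*26)*(-1*(-69)) = 2184*69 = 150696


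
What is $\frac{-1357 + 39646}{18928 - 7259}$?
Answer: $\frac{38289}{11669} \approx 3.2813$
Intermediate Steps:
$\frac{-1357 + 39646}{18928 - 7259} = \frac{38289}{11669}$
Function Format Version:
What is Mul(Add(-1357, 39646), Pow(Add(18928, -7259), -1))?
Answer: Rational(38289, 11669) ≈ 3.2813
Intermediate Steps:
Mul(Add(-1357, 39646), Pow(Add(18928, -7259), -1)) = Mul(38289, Pow(11669, -1)) = Mul(38289, Rational(1, 11669)) = Rational(38289, 11669)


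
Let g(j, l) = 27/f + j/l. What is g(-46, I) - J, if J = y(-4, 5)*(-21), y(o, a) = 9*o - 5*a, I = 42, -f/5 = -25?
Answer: -3364933/2625 ≈ -1281.9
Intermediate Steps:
f = 125 (f = -5*(-25) = 125)
y(o, a) = -5*a + 9*o
g(j, l) = 27/125 + j/l
J = 1281 (J = (-5*5 + 9*(-4))*(-21) = (-25 - 36)*(-21) = -61*(-21) = 1281)
g(-46, I) - J = (27/125 - 46/42) - 1*1281 = (27/125 - 46*1/42) - 1281 = (27/125 - 23/21) - 1281 = -2308/2625 - 1281 = -3364933/2625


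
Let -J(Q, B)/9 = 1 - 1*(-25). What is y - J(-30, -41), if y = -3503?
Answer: -3269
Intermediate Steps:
J(Q, B) = -234 (J(Q, B) = -9*(1 - 1*(-25)) = -9*(1 + 25) = -9*26 = -234)
y - J(-30, -41) = -3503 - 1*(-234) = -3503 + 234 = -3269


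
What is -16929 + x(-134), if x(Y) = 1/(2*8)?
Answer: -270863/16 ≈ -16929.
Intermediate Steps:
x(Y) = 1/16
-16929 + x(-134) = -16929 + 1/16 = -270863/16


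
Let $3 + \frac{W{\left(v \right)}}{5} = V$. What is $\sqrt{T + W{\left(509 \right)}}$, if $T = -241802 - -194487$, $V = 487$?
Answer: $i \sqrt{44895} \approx 211.88 i$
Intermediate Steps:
$W{\left(v \right)} = 2420$ ($W{\left(v \right)} = -15 + 5 \cdot 487 = -15 + 2435 = 2420$)
$T = -47315$ ($T = -241802 + 194487 = -47315$)
$\sqrt{T + W{\left(509 \right)}} = \sqrt{-47315 + 2420} = \sqrt{-44895} = i \sqrt{44895}$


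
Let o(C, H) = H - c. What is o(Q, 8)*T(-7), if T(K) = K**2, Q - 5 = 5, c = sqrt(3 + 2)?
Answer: 392 - 49*sqrt(5) ≈ 282.43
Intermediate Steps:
c = sqrt(5) ≈ 2.2361
Q = 10 (Q = 5 + 5 = 10)
o(C, H) = H - sqrt(5)
o(Q, 8)*T(-7) = (8 - sqrt(5))*(-7)**2 = (8 - sqrt(5))*49 = 392 - 49*sqrt(5)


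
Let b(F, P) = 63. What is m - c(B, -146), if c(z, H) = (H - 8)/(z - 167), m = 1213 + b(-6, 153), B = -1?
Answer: 15301/12 ≈ 1275.1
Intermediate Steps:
m = 1276 (m = 1213 + 63 = 1276)
c(z, H) = (-8 + H)/(-167 + z)
m - c(B, -146) = 1276 - (-8 - 146)/(-167 - 1) = 1276 - (-154)/(-168) = 1276 - (-1)*(-154)/168 = 1276 - 1*11/12 = 1276 - 11/12 = 15301/12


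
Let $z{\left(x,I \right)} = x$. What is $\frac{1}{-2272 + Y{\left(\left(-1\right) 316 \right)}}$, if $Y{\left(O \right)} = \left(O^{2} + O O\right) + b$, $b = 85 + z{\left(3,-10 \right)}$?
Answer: $\frac{1}{197528} \approx 5.0626 \cdot 10^{-6}$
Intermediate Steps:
$b = 88$ ($b = 85 + 3 = 88$)
$Y{\left(O \right)} = 88 + 2 O^{2}$ ($Y{\left(O \right)} = \left(O^{2} + O O\right) + 88 = \left(O^{2} + O^{2}\right) + 88 = 2 O^{2} + 88 = 88 + 2 O^{2}$)
$\frac{1}{-2272 + Y{\left(\left(-1\right) 316 \right)}} = \frac{1}{-2272 + \left(88 + 2 \left(\left(-1\right) 316\right)^{2}\right)} = \frac{1}{-2272 + \left(88 + 2 \left(-316\right)^{2}\right)} = \frac{1}{-2272 + \left(88 + 2 \cdot 99856\right)} = \frac{1}{-2272 + \left(88 + 199712\right)} = \frac{1}{-2272 + 199800} = \frac{1}{197528}$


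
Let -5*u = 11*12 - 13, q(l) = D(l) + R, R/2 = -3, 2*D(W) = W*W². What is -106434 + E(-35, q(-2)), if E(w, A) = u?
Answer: -532289/5 ≈ -1.0646e+5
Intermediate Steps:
D(W) = W³/2 (D(W) = (W*W²)/2 = W³/2)
R = -6 (R = 2*(-3) = -6)
q(l) = -6 + l³/2 (q(l) = l³/2 - 6 = -6 + l³/2)
u = -119/5 (u = -(11*12 - 13)/5 = -(132 - 13)/5 = -⅕*119 = -119/5 ≈ -23.800)
E(w, A) = -119/5
-106434 + E(-35, q(-2)) = -106434 - 119/5 = -532289/5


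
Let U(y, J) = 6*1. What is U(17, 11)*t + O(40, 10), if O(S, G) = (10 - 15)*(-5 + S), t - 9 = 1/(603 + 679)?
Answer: -77558/641 ≈ -121.00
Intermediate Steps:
t = 11539/1282 (t = 9 + 1/(603 + 679) = 9 + 1/1282 = 11539/1282 ≈ 9.0008)
U(y, J) = 6
O(S, G) = 25 - 5*S (O(S, G) = -5*(-5 + S) = 25 - 5*S)
U(17, 11)*t + O(40, 10) = 6*(11539/1282) + (25 - 5*40) = 34617/641 + (25 - 200) = 34617/641 - 175 = -77558/641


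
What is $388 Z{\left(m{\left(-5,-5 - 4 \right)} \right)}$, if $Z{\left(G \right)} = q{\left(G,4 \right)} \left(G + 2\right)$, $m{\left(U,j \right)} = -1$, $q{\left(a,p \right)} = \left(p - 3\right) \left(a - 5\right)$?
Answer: $-2328$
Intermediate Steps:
$q{\left(a,p \right)} = \left(-5 + a\right) \left(-3 + p\right)$ ($q{\left(a,p \right)} = \left(-3 + p\right) \left(-5 + a\right) = \left(-5 + a\right) \left(-3 + p\right)$)
$Z{\left(G \right)} = \left(-5 + G\right) \left(2 + G\right)$ ($Z{\left(G \right)} = \left(15 - 20 - 3 G + G 4\right) \left(G + 2\right) = \left(15 - 20 - 3 G + 4 G\right) \left(2 + G\right) = \left(-5 + G\right) \left(2 + G\right)$)
$388 Z{\left(m{\left(-5,-5 - 4 \right)} \right)} = 388 \left(-5 - 1\right) \left(2 - 1\right) = 388 \left(\left(-6\right) 1\right) = 388 \left(-6\right) = -2328$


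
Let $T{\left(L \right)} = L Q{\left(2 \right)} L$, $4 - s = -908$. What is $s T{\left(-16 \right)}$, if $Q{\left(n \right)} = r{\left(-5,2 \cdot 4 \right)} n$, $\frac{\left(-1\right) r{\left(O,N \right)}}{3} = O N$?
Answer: $56033280$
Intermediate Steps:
$r{\left(O,N \right)} = - 3 N O$ ($r{\left(O,N \right)} = - 3 O N = - 3 N O$)
$Q{\left(n \right)} = 120 n$ ($Q{\left(n \right)} = \left(-3\right) 2 \cdot 4 \left(-5\right) n = \left(-3\right) 8 \left(-5\right) n = 120 n$)
$s = 912$ ($s = 4 - -908 = 4 + 908 = 912$)
$T{\left(L \right)} = 240 L^{2}$ ($T{\left(L \right)} = L 120 \cdot 2 L = L 240 L = 240 L L = 240 L^{2}$)
$s T{\left(-16 \right)} = 912 \cdot 240 \left(-16\right)^{2} = 912 \cdot 240 \cdot 256 = 912 \cdot 61440 = 56033280$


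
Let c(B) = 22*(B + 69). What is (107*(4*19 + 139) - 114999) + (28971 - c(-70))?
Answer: -63001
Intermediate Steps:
c(B) = 1518 + 22*B (c(B) = 22*(69 + B) = 1518 + 22*B)
(107*(4*19 + 139) - 114999) + (28971 - c(-70)) = (107*(4*19 + 139) - 114999) + (28971 - (1518 + 22*(-70))) = (107*(76 + 139) - 114999) + (28971 - (1518 - 1540)) = (107*215 - 114999) + (28971 - 1*(-22)) = (23005 - 114999) + (28971 + 22) = -91994 + 28993 = -63001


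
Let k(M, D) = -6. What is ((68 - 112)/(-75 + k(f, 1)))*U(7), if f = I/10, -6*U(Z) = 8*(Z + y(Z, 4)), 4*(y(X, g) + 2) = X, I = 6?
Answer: -44/9 ≈ -4.8889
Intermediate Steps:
y(X, g) = -2 + X/4
U(Z) = 8/3 - 5*Z/3 (U(Z) = -4*(Z + (-2 + Z/4))/3 = -4*(-2 + 5*Z/4)/3 = -(-16 + 10*Z)/6 = 8/3 - 5*Z/3)
f = ⅗ (f = 6/10 = 6*(⅒) = ⅗ ≈ 0.60000)
((68 - 112)/(-75 + k(f, 1)))*U(7) = ((68 - 112)/(-75 - 6))*(8/3 - 5/3*7) = (-44/(-81))*(8/3 - 35/3) = -44*(-1/81)*(-9) = (44/81)*(-9) = -44/9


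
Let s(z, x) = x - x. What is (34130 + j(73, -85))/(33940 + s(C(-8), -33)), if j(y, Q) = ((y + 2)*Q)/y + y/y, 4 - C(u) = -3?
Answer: 621297/619405 ≈ 1.0031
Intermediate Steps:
C(u) = 7 (C(u) = 4 - 1*(-3) = 4 + 3 = 7)
s(z, x) = 0
j(y, Q) = 1 + Q*(2 + y)/y (j(y, Q) = ((2 + y)*Q)/y + 1 = (Q*(2 + y))/y + 1 = Q*(2 + y)/y + 1 = 1 + Q*(2 + y)/y)
(34130 + j(73, -85))/(33940 + s(C(-8), -33)) = (34130 + (1 - 85 + 2*(-85)/73))/(33940 + 0) = (34130 + (1 - 85 + 2*(-85)*(1/73)))/33940 = (34130 + (1 - 85 - 170/73))*(1/33940) = (34130 - 6302/73)*(1/33940) = (2485188/73)*(1/33940) = 621297/619405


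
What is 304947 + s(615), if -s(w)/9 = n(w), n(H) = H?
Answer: 299412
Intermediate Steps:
s(w) = -9*w
304947 + s(615) = 304947 - 9*615 = 304947 - 5535 = 299412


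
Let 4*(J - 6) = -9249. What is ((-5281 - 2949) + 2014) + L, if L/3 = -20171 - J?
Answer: -239241/4 ≈ -59810.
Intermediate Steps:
J = -9225/4 (J = 6 + (1/4)*(-9249) = 6 - 9249/4 = -9225/4 ≈ -2306.3)
L = -214377/4 (L = 3*(-20171 - 1*(-9225/4)) = 3*(-20171 + 9225/4) = 3*(-71459/4) = -214377/4 ≈ -53594.)
((-5281 - 2949) + 2014) + L = ((-5281 - 2949) + 2014) - 214377/4 = (-8230 + 2014) - 214377/4 = -6216 - 214377/4 = -239241/4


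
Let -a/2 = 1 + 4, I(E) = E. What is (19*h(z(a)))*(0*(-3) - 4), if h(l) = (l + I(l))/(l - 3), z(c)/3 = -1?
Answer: -76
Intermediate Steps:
a = -10 (a = -2*(1 + 4) = -2*5 = -10)
z(c) = -3 (z(c) = 3*(-1) = -3)
h(l) = 2*l/(-3 + l) (h(l) = (l + l)/(l - 3) = (2*l)/(-3 + l) = 2*l/(-3 + l))
(19*h(z(a)))*(0*(-3) - 4) = (19*(2*(-3)/(-3 - 3)))*(0*(-3) - 4) = (19*(2*(-3)/(-6)))*(0 - 4) = (19*(2*(-3)*(-⅙)))*(-4) = (19*1)*(-4) = 19*(-4) = -76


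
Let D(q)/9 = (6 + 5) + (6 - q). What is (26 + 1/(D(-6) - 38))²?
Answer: 19316025/28561 ≈ 676.31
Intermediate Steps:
D(q) = 153 - 9*q (D(q) = 9*((6 + 5) + (6 - q)) = 9*(11 + (6 - q)) = 9*(17 - q) = 153 - 9*q)
(26 + 1/(D(-6) - 38))² = (26 + 1/((153 - 9*(-6)) - 38))² = (26 + 1/((153 + 54) - 38))² = (26 + 1/(207 - 38))² = (26 + 1/169)² = (4395/169)² = 19316025/28561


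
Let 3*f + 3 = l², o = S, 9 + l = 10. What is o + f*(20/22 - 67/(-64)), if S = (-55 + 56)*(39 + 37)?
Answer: 26293/352 ≈ 74.696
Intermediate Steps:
l = 1 (l = -9 + 10 = 1)
S = 76 (S = 1*76 = 76)
o = 76
f = -⅔ (f = -1 + (⅓)*1² = -1 + (⅓)*1 = -1 + ⅓ = -⅔ ≈ -0.66667)
o + f*(20/22 - 67/(-64)) = 76 - 2*(20/22 - 67/(-64))/3 = 76 - 2*(20*(1/22) - 67*(-1/64))/3 = 76 - 2*(10/11 + 67/64)/3 = 76 - ⅔*1377/704 = 76 - 459/352 = 26293/352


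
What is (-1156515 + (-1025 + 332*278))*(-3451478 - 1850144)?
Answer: 5647521025768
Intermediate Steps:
(-1156515 + (-1025 + 332*278))*(-3451478 - 1850144) = (-1156515 + (-1025 + 92296))*(-5301622) = (-1156515 + 91271)*(-5301622) = -1065244*(-5301622) = 5647521025768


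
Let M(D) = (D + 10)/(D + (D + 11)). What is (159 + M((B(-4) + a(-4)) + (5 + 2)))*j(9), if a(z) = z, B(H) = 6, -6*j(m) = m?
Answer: -6945/29 ≈ -239.48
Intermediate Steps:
j(m) = -m/6
M(D) = (10 + D)/(11 + 2*D) (M(D) = (10 + D)/(D + (11 + D)) = (10 + D)/(11 + 2*D))
(159 + M((B(-4) + a(-4)) + (5 + 2)))*j(9) = (159 + (10 + ((6 - 4) + (5 + 2)))/(11 + 2*((6 - 4) + (5 + 2))))*(-1/6*9) = (159 + (10 + (2 + 7))/(11 + 2*(2 + 7)))*(-3/2) = (159 + (10 + 9)/(11 + 2*9))*(-3/2) = (159 + 19/(11 + 18))*(-3/2) = (159 + 19/29)*(-3/2) = (4630/29)*(-3/2) = -6945/29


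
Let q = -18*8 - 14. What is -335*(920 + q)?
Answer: -255270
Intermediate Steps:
q = -158 (q = -144 - 14 = -158)
-335*(920 + q) = -335*(920 - 158) = -335*762 = -255270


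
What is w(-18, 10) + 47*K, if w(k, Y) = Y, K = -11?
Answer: -507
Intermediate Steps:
w(-18, 10) + 47*K = 10 + 47*(-11) = 10 - 517 = -507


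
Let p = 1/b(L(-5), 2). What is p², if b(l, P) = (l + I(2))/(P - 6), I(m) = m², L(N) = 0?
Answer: 1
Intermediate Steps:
b(l, P) = (4 + l)/(-6 + P) (b(l, P) = (l + 2²)/(P - 6) = (l + 4)/(-6 + P) = (4 + l)/(-6 + P))
p = -1 (p = 1/((4 + 0)/(-6 + 2)) = 1/(4/(-4)) = 1/(-¼*4) = 1/(-1) = -1)
p² = (-1)² = 1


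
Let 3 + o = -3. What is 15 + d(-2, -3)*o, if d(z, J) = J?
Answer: 33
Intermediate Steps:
o = -6 (o = -3 - 3 = -6)
15 + d(-2, -3)*o = 15 - 3*(-6) = 15 + 18 = 33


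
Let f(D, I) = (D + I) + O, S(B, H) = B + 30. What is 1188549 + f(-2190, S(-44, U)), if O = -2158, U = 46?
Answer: 1184187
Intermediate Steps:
S(B, H) = 30 + B
f(D, I) = -2158 + D + I (f(D, I) = (D + I) - 2158 = -2158 + D + I)
1188549 + f(-2190, S(-44, U)) = 1188549 + (-2158 - 2190 + (30 - 44)) = 1188549 + (-2158 - 2190 - 14) = 1188549 - 4362 = 1184187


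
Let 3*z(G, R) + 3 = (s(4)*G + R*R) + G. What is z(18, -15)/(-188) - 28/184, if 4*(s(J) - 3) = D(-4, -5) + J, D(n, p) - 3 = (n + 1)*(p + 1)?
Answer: -7135/8648 ≈ -0.82505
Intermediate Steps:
D(n, p) = 3 + (1 + n)*(1 + p) (D(n, p) = 3 + (n + 1)*(p + 1) = 3 + (1 + n)*(1 + p))
s(J) = 27/4 + J/4 (s(J) = 3 + ((4 - 4 - 5 - 4*(-5)) + J)/4 = 3 + ((4 - 4 - 5 + 20) + J)/4 = 3 + (15 + J)/4 = 3 + (15/4 + J/4) = 27/4 + J/4)
z(G, R) = -1 + R²/3 + 35*G/12 (z(G, R) = -1 + (((27/4 + (¼)*4)*G + R*R) + G)/3 = -1 + (((27/4 + 1)*G + R²) + G)/3 = -1 + ((31*G/4 + R²) + G)/3 = -1 + ((R² + 31*G/4) + G)/3 = -1 + (R² + 35*G/4)/3 = -1 + (R²/3 + 35*G/12) = -1 + R²/3 + 35*G/12)
z(18, -15)/(-188) - 28/184 = (-1 + (⅓)*(-15)² + (35/12)*18)/(-188) - 28/184 = (-1 + (⅓)*225 + 105/2)*(-1/188) - 28*1/184 = (-1 + 75 + 105/2)*(-1/188) - 7/46 = (253/2)*(-1/188) - 7/46 = -253/376 - 7/46 = -7135/8648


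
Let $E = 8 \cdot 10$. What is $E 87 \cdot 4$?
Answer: $27840$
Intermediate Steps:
$E = 80$
$E 87 \cdot 4 = 80 \cdot 87 \cdot 4 = 80 \cdot 348 = 27840$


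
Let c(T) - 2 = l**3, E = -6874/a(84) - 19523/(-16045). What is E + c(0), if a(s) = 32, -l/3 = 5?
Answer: -920750857/256720 ≈ -3586.6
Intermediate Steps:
l = -15 (l = -3*5 = -15)
E = -54834297/256720 (E = -6874/32 - 19523/(-16045) = -6874*1/32 - 19523*(-1/16045) = -3437/16 + 19523/16045 = -54834297/256720 ≈ -213.60)
c(T) = -3373 (c(T) = 2 + (-15)**3 = 2 - 3375 = -3373)
E + c(0) = -54834297/256720 - 3373 = -920750857/256720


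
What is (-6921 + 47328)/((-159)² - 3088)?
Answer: 40407/22193 ≈ 1.8207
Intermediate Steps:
(-6921 + 47328)/((-159)² - 3088) = 40407/(25281 - 3088) = 40407/22193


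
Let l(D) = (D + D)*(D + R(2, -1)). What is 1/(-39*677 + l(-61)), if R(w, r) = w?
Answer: -1/19205 ≈ -5.2070e-5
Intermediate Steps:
l(D) = 2*D*(2 + D) (l(D) = (D + D)*(D + 2) = (2*D)*(2 + D) = 2*D*(2 + D))
1/(-39*677 + l(-61)) = 1/(-39*677 + 2*(-61)*(2 - 61)) = 1/(-26403 + 2*(-61)*(-59)) = 1/(-26403 + 7198) = 1/(-19205) = -1/19205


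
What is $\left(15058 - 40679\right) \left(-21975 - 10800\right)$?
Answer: $839728275$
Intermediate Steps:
$\left(15058 - 40679\right) \left(-21975 - 10800\right) = \left(-25621\right) \left(-32775\right) = 839728275$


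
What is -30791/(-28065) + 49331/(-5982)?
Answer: -400094251/55961610 ≈ -7.1494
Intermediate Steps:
-30791/(-28065) + 49331/(-5982) = -30791*(-1/28065) + 49331*(-1/5982) = 30791/28065 - 49331/5982 = -400094251/55961610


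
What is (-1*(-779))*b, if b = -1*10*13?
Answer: -101270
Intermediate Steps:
b = -130 (b = -10*13 = -130)
(-1*(-779))*b = -1*(-779)*(-130) = 779*(-130) = -101270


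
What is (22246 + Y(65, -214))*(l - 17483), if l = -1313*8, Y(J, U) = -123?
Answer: -619156401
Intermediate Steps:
l = -10504
(22246 + Y(65, -214))*(l - 17483) = (22246 - 123)*(-10504 - 17483) = 22123*(-27987) = -619156401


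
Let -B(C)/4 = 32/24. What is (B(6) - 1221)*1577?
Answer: -5801783/3 ≈ -1.9339e+6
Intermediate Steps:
B(C) = -16/3 (B(C) = -128/24 = -4*4/3 = -16/3)
(B(6) - 1221)*1577 = (-16/3 - 1221)*1577 = -3679/3*1577 = -5801783/3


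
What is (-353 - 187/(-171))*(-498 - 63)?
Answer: 11252912/57 ≈ 1.9742e+5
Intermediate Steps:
(-353 - 187/(-171))*(-498 - 63) = (-353 - 187*(-1/171))*(-561) = (-353 + 187/171)*(-561) = -60176/171*(-561) = 11252912/57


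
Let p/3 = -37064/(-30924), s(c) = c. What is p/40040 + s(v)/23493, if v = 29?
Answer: 178333081/134671116580 ≈ 0.0013242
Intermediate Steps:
p = 9266/2577 (p = 3*(-37064/(-30924)) = 3*(-37064*(-1/30924)) = 3*(9266/7731) = 9266/2577 ≈ 3.5957)
p/40040 + s(v)/23493 = (9266/2577)/40040 + 29/23493 = (9266/2577)*(1/40040) + 29*(1/23493) = 4633/51591540 + 29/23493 = 178333081/134671116580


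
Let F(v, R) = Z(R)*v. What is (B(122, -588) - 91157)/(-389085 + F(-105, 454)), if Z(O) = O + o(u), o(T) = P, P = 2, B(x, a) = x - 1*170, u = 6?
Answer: 18241/87393 ≈ 0.20872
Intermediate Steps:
B(x, a) = -170 + x (B(x, a) = x - 170 = -170 + x)
o(T) = 2
Z(O) = 2 + O (Z(O) = O + 2 = 2 + O)
F(v, R) = v*(2 + R) (F(v, R) = (2 + R)*v = v*(2 + R))
(B(122, -588) - 91157)/(-389085 + F(-105, 454)) = ((-170 + 122) - 91157)/(-389085 - 105*(2 + 454)) = (-48 - 91157)/(-389085 - 105*456) = -91205/(-389085 - 47880) = -91205/(-436965) = -91205*(-1/436965) = 18241/87393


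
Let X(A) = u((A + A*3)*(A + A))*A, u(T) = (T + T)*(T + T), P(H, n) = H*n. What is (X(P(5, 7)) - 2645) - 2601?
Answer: 13445594754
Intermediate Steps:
u(T) = 4*T**2 (u(T) = (2*T)*(2*T) = 4*T**2)
X(A) = 256*A**5 (X(A) = (4*((A + A*3)*(A + A))**2)*A = (4*((A + 3*A)*(2*A))**2)*A = (4*((4*A)*(2*A))**2)*A = (4*(8*A**2)**2)*A = (4*(64*A**4))*A = (256*A**4)*A = 256*A**5)
(X(P(5, 7)) - 2645) - 2601 = (256*(5*7)**5 - 2645) - 2601 = (256*35**5 - 2645) - 2601 = (256*52521875 - 2645) - 2601 = (13445600000 - 2645) - 2601 = 13445597355 - 2601 = 13445594754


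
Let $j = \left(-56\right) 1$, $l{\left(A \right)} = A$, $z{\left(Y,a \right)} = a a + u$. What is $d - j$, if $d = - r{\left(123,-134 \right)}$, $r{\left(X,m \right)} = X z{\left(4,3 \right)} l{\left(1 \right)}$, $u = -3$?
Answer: $-682$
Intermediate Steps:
$z{\left(Y,a \right)} = -3 + a^{2}$ ($z{\left(Y,a \right)} = a a - 3 = a^{2} - 3 = -3 + a^{2}$)
$r{\left(X,m \right)} = 6 X$ ($r{\left(X,m \right)} = X \left(-3 + 3^{2}\right) 1 = X \left(-3 + 9\right) 1 = X 6 \cdot 1 = 6 X 1 = 6 X$)
$d = -738$ ($d = - 6 \cdot 123 = \left(-1\right) 738 = -738$)
$j = -56$
$d - j = -738 - -56 = -738 + 56 = -682$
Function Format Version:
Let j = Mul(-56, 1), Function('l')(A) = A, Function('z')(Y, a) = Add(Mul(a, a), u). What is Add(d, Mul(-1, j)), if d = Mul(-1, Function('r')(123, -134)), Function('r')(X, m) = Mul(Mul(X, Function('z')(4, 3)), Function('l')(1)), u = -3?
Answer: -682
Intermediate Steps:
Function('z')(Y, a) = Add(-3, Pow(a, 2)) (Function('z')(Y, a) = Add(Mul(a, a), -3) = Add(Pow(a, 2), -3) = Add(-3, Pow(a, 2)))
Function('r')(X, m) = Mul(6, X) (Function('r')(X, m) = Mul(Mul(X, Add(-3, Pow(3, 2))), 1) = Mul(Mul(X, Add(-3, 9)), 1) = Mul(Mul(X, 6), 1) = Mul(Mul(6, X), 1) = Mul(6, X))
d = -738 (d = Mul(-1, Mul(6, 123)) = Mul(-1, 738) = -738)
j = -56
Add(d, Mul(-1, j)) = Add(-738, Mul(-1, -56)) = Add(-738, 56) = -682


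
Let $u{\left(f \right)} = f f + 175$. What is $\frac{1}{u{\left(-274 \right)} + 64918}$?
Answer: $\frac{1}{140169} \approx 7.1342 \cdot 10^{-6}$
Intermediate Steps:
$u{\left(f \right)} = 175 + f^{2}$ ($u{\left(f \right)} = f^{2} + 175 = 175 + f^{2}$)
$\frac{1}{u{\left(-274 \right)} + 64918} = \frac{1}{\left(175 + \left(-274\right)^{2}\right) + 64918} = \frac{1}{\left(175 + 75076\right) + 64918} = \frac{1}{75251 + 64918} = \frac{1}{140169}$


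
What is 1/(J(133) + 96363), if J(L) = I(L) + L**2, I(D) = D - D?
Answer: 1/114052 ≈ 8.7679e-6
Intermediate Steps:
I(D) = 0
J(L) = L**2 (J(L) = 0 + L**2 = L**2)
1/(J(133) + 96363) = 1/(133**2 + 96363) = 1/(17689 + 96363) = 1/114052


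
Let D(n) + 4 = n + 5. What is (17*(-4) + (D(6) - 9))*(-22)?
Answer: 1540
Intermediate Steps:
D(n) = 1 + n (D(n) = -4 + (n + 5) = -4 + (5 + n) = 1 + n)
(17*(-4) + (D(6) - 9))*(-22) = (17*(-4) + ((1 + 6) - 9))*(-22) = (-68 + (7 - 9))*(-22) = (-68 - 2)*(-22) = -70*(-22) = 1540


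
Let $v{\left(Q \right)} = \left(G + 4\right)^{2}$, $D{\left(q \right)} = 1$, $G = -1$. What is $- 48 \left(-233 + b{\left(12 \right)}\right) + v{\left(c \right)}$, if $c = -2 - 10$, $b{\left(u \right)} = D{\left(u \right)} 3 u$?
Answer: $9465$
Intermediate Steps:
$b{\left(u \right)} = 3 u$ ($b{\left(u \right)} = 1 \cdot 3 u = 3 u$)
$c = -12$ ($c = -2 - 10 = -12$)
$v{\left(Q \right)} = 9$ ($v{\left(Q \right)} = \left(-1 + 4\right)^{2} = 3^{2} = 9$)
$- 48 \left(-233 + b{\left(12 \right)}\right) + v{\left(c \right)} = - 48 \left(-233 + 3 \cdot 12\right) + 9 = - 48 \left(-233 + 36\right) + 9 = \left(-48\right) \left(-197\right) + 9 = 9456 + 9 = 9465$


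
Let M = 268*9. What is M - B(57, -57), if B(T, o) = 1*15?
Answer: 2397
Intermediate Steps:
B(T, o) = 15
M = 2412
M - B(57, -57) = 2412 - 1*15 = 2412 - 15 = 2397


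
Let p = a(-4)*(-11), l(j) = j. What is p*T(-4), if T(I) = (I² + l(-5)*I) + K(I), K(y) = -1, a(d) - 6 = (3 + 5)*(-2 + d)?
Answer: 16170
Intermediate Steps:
a(d) = -10 + 8*d (a(d) = 6 + (3 + 5)*(-2 + d) = 6 + 8*(-2 + d) = 6 + (-16 + 8*d) = -10 + 8*d)
T(I) = -1 + I² - 5*I (T(I) = (I² - 5*I) - 1 = -1 + I² - 5*I)
p = 462 (p = (-10 + 8*(-4))*(-11) = (-10 - 32)*(-11) = -42*(-11) = 462)
p*T(-4) = 462*(-1 + (-4)² - 5*(-4)) = 462*(-1 + 16 + 20) = 462*35 = 16170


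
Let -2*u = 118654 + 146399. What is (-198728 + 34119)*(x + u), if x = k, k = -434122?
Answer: 186550885873/2 ≈ 9.3275e+10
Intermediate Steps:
u = -265053/2 (u = -(118654 + 146399)/2 = -½*265053 = -265053/2 ≈ -1.3253e+5)
x = -434122
(-198728 + 34119)*(x + u) = (-198728 + 34119)*(-434122 - 265053/2) = -164609*(-1133297/2) = 186550885873/2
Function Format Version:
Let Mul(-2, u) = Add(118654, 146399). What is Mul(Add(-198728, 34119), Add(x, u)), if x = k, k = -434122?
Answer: Rational(186550885873, 2) ≈ 9.3275e+10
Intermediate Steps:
u = Rational(-265053, 2) (u = Mul(Rational(-1, 2), Add(118654, 146399)) = Mul(Rational(-1, 2), 265053) = Rational(-265053, 2) ≈ -1.3253e+5)
x = -434122
Mul(Add(-198728, 34119), Add(x, u)) = Mul(Add(-198728, 34119), Add(-434122, Rational(-265053, 2))) = Mul(-164609, Rational(-1133297, 2)) = Rational(186550885873, 2)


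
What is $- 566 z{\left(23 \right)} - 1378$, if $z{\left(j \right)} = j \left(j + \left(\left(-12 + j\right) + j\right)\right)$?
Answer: $-743404$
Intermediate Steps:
$z{\left(j \right)} = j \left(-12 + 3 j\right)$ ($z{\left(j \right)} = j \left(j + \left(-12 + 2 j\right)\right) = j \left(-12 + 3 j\right)$)
$- 566 z{\left(23 \right)} - 1378 = - 566 \cdot 3 \cdot 23 \left(-4 + 23\right) - 1378 = - 566 \cdot 3 \cdot 23 \cdot 19 - 1378 = \left(-566\right) 1311 - 1378 = -742026 - 1378 = -743404$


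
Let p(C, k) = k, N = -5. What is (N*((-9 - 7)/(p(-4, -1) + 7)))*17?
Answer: 680/3 ≈ 226.67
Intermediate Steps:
(N*((-9 - 7)/(p(-4, -1) + 7)))*17 = -5*(-9 - 7)/(-1 + 7)*17 = -(-80)/6*17 = -5*(-8/3)*17 = (40/3)*17 = 680/3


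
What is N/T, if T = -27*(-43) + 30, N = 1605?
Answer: 535/397 ≈ 1.3476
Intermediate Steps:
T = 1191 (T = 1161 + 30 = 1191)
N/T = 1605/1191 = 1605*(1/1191) = 535/397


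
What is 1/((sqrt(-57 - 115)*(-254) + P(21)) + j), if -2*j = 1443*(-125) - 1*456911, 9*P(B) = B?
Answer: 179238/57119594179 + 1143*I*sqrt(43)/228478376716 ≈ 3.1379e-6 + 3.2805e-8*I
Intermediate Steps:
P(B) = B/9
j = 318643 (j = -(1443*(-125) - 1*456911)/2 = -(-180375 - 456911)/2 = -1/2*(-637286) = 318643)
1/((sqrt(-57 - 115)*(-254) + P(21)) + j) = 1/((sqrt(-57 - 115)*(-254) + (1/9)*21) + 318643) = 1/((sqrt(-172)*(-254) + 7/3) + 318643) = 1/(((2*I*sqrt(43))*(-254) + 7/3) + 318643) = 1/((-508*I*sqrt(43) + 7/3) + 318643) = 1/((7/3 - 508*I*sqrt(43)) + 318643) = 1/(955936/3 - 508*I*sqrt(43))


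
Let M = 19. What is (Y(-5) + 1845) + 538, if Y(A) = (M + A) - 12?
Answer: 2385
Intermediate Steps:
Y(A) = 7 + A (Y(A) = (19 + A) - 12 = 7 + A)
(Y(-5) + 1845) + 538 = ((7 - 5) + 1845) + 538 = (2 + 1845) + 538 = 1847 + 538 = 2385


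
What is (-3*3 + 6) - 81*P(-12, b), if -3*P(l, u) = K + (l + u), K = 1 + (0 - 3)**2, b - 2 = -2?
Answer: -57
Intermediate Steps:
b = 0 (b = 2 - 2 = 0)
K = 10 (K = 1 + (-3)**2 = 1 + 9 = 10)
P(l, u) = -10/3 - l/3 - u/3 (P(l, u) = -(10 + (l + u))/3 = -(10 + l + u)/3 = -10/3 - l/3 - u/3)
(-3*3 + 6) - 81*P(-12, b) = (-3*3 + 6) - 81*(-10/3 - 1/3*(-12) - 1/3*0) = (-9 + 6) - 81*(-10/3 + 4 + 0) = -3 - 81*2/3 = -3 - 54 = -57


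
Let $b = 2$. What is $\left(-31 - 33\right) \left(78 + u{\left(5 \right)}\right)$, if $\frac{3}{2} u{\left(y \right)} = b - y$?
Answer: $-4864$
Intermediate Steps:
$u{\left(y \right)} = \frac{4}{3} - \frac{2 y}{3}$ ($u{\left(y \right)} = \frac{2 \left(2 - y\right)}{3} = \frac{4}{3} - \frac{2 y}{3}$)
$\left(-31 - 33\right) \left(78 + u{\left(5 \right)}\right) = \left(-31 - 33\right) \left(78 + \left(\frac{4}{3} - \frac{10}{3}\right)\right) = - 64 \left(78 + \left(\frac{4}{3} - \frac{10}{3}\right)\right) = - 64 \left(78 - 2\right) = \left(-64\right) 76 = -4864$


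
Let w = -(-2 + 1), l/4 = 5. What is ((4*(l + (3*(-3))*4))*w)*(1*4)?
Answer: -256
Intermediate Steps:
l = 20 (l = 4*5 = 20)
w = 1 (w = -1*(-1) = 1)
((4*(l + (3*(-3))*4))*w)*(1*4) = ((4*(20 + (3*(-3))*4))*1)*(1*4) = ((4*(20 - 9*4))*1)*4 = ((4*(20 - 36))*1)*4 = ((4*(-16))*1)*4 = -64*1*4 = -64*4 = -256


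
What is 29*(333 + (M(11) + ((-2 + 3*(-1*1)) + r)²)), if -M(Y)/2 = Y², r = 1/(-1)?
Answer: 3683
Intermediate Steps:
r = -1
M(Y) = -2*Y²
29*(333 + (M(11) + ((-2 + 3*(-1*1)) + r)²)) = 29*(333 + (-2*11² + ((-2 + 3*(-1*1)) - 1)²)) = 29*(333 + (-2*121 + ((-2 + 3*(-1)) - 1)²)) = 29*(333 + (-242 + ((-2 - 3) - 1)²)) = 29*(333 + (-242 + (-5 - 1)²)) = 29*(333 + (-242 + (-6)²)) = 29*(333 + (-242 + 36)) = 29*(333 - 206) = 29*127 = 3683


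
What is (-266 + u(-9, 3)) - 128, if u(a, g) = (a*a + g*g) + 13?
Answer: -291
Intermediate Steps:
u(a, g) = 13 + a² + g² (u(a, g) = (a² + g²) + 13 = 13 + a² + g²)
(-266 + u(-9, 3)) - 128 = (-266 + (13 + (-9)² + 3²)) - 128 = (-266 + (13 + 81 + 9)) - 128 = (-266 + 103) - 128 = -163 - 128 = -291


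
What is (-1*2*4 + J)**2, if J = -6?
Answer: 196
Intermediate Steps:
(-1*2*4 + J)**2 = (-1*2*4 - 6)**2 = (-2*4 - 6)**2 = (-8 - 6)**2 = (-14)**2 = 196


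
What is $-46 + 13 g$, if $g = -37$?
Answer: $-527$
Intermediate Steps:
$-46 + 13 g = -46 + 13 \left(-37\right) = -46 - 481 = -527$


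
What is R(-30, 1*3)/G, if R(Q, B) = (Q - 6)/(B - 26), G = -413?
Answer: -36/9499 ≈ -0.0037899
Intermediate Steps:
R(Q, B) = (-6 + Q)/(-26 + B)
R(-30, 1*3)/G = ((-6 - 30)/(-26 + 1*3))/(-413) = (-36/(-26 + 3))*(-1/413) = (-36/(-23))*(-1/413) = -1/23*(-36)*(-1/413) = (36/23)*(-1/413) = -36/9499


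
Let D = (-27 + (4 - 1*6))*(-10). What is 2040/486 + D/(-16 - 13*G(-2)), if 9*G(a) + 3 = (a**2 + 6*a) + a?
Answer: 43982/405 ≈ 108.60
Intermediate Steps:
G(a) = -1/3 + a**2/9 + 7*a/9 (G(a) = -1/3 + ((a**2 + 6*a) + a)/9 = -1/3 + (a**2 + 7*a)/9 = -1/3 + (a**2/9 + 7*a/9) = -1/3 + a**2/9 + 7*a/9)
D = 290 (D = (-27 + (4 - 6))*(-10) = (-27 - 2)*(-10) = -29*(-10) = 290)
2040/486 + D/(-16 - 13*G(-2)) = 2040/486 + 290/(-16 - 13*(-1/3 + (1/9)*(-2)**2 + (7/9)*(-2))) = 2040*(1/486) + 290/(-16 - 13*(-1/3 + (1/9)*4 - 14/9)) = 340/81 + 290/(-16 - 13*(-1/3 + 4/9 - 14/9)) = 340/81 + 290/(-16 - 13*(-13/9)) = 340/81 + 290/(-16 + 169/9) = 340/81 + 290/(25/9) = 340/81 + 290*(9/25) = 340/81 + 522/5 = 43982/405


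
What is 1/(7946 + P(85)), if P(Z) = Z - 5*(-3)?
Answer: 1/8046 ≈ 0.00012429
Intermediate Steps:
P(Z) = 15 + Z (P(Z) = Z + 15 = 15 + Z)
1/(7946 + P(85)) = 1/(7946 + (15 + 85)) = 1/(7946 + 100) = 1/8046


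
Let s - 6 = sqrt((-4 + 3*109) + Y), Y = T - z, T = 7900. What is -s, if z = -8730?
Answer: -6 - sqrt(16953) ≈ -136.20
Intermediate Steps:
Y = 16630 (Y = 7900 - 1*(-8730) = 7900 + 8730 = 16630)
s = 6 + sqrt(16953) (s = 6 + sqrt((-4 + 3*109) + 16630) = 6 + sqrt((-4 + 327) + 16630) = 6 + sqrt(323 + 16630) = 6 + sqrt(16953) ≈ 136.20)
-s = -(6 + sqrt(16953)) = -6 - sqrt(16953)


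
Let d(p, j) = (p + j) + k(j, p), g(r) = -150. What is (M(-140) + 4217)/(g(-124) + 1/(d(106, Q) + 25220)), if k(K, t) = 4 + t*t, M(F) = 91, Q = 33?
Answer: -157668492/5489849 ≈ -28.720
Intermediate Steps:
k(K, t) = 4 + t**2
d(p, j) = 4 + j + p + p**2 (d(p, j) = (p + j) + (4 + p**2) = (j + p) + (4 + p**2) = 4 + j + p + p**2)
(M(-140) + 4217)/(g(-124) + 1/(d(106, Q) + 25220)) = (91 + 4217)/(-150 + 1/((4 + 33 + 106 + 106**2) + 25220)) = 4308/(-150 + 1/((4 + 33 + 106 + 11236) + 25220)) = 4308/(-150 + 1/(11379 + 25220)) = 4308/(-150 + 1/36599) = 4308/(-5489849/36599) = 4308*(-36599/5489849) = -157668492/5489849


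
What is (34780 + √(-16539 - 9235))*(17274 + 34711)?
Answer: 1808038300 + 363895*I*√526 ≈ 1.808e+9 + 8.3458e+6*I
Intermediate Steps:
(34780 + √(-16539 - 9235))*(17274 + 34711) = (34780 + √(-25774))*51985 = (34780 + 7*I*√526)*51985 = 1808038300 + 363895*I*√526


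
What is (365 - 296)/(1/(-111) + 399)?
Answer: 7659/44288 ≈ 0.17294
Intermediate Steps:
(365 - 296)/(1/(-111) + 399) = 69/(-1/111 + 399) = 69/(44288/111) = 69*(111/44288) = 7659/44288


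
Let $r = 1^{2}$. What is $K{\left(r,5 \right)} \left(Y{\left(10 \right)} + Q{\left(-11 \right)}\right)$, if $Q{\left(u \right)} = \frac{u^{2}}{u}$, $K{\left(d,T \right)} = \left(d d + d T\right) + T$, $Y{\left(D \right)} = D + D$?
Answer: $99$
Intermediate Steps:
$Y{\left(D \right)} = 2 D$
$r = 1$
$K{\left(d,T \right)} = T + d^{2} + T d$ ($K{\left(d,T \right)} = \left(d^{2} + T d\right) + T = T + d^{2} + T d$)
$Q{\left(u \right)} = u$
$K{\left(r,5 \right)} \left(Y{\left(10 \right)} + Q{\left(-11 \right)}\right) = \left(5 + 1^{2} + 5 \cdot 1\right) \left(2 \cdot 10 - 11\right) = \left(5 + 1 + 5\right) \left(20 - 11\right) = 11 \cdot 9 = 99$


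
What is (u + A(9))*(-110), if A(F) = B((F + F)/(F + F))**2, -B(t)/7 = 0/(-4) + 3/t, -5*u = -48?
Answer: -49566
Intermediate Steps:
u = 48/5 (u = -1/5*(-48) = 48/5 ≈ 9.6000)
B(t) = -21/t (B(t) = -7*(0/(-4) + 3/t) = -7*(0*(-1/4) + 3/t) = -7*(0 + 3/t) = -21/t)
A(F) = 441 (A(F) = (-21/((F + F)/(F + F)))**2 = (-21/((2*F)/((2*F))))**2 = (-21/((2*F)*(1/(2*F))))**2 = (-21/1)**2 = (-21*1)**2 = (-21)**2 = 441)
(u + A(9))*(-110) = (48/5 + 441)*(-110) = (2253/5)*(-110) = -49566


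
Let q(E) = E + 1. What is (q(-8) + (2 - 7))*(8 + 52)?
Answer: -720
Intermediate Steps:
q(E) = 1 + E
(q(-8) + (2 - 7))*(8 + 52) = ((1 - 8) + (2 - 7))*(8 + 52) = (-7 - 5)*60 = -12*60 = -720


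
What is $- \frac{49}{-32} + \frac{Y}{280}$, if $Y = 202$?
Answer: $\frac{2523}{1120} \approx 2.2527$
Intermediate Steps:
$- \frac{49}{-32} + \frac{Y}{280} = - \frac{49}{-32} + \frac{202}{280} = \left(-49\right) \left(- \frac{1}{32}\right) + 202 \cdot \frac{1}{280} = \frac{49}{32} + \frac{101}{140} = \frac{2523}{1120}$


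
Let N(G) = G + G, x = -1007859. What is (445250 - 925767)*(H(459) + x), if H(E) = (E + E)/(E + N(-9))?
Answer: 23730326759313/49 ≈ 4.8429e+11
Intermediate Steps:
N(G) = 2*G
H(E) = 2*E/(-18 + E) (H(E) = (E + E)/(E + 2*(-9)) = (2*E)/(E - 18) = (2*E)/(-18 + E) = 2*E/(-18 + E))
(445250 - 925767)*(H(459) + x) = (445250 - 925767)*(2*459/(-18 + 459) - 1007859) = -480517*(2*459/441 - 1007859) = -480517*(2*459*(1/441) - 1007859) = -480517*(102/49 - 1007859) = -480517*(-49384989/49) = 23730326759313/49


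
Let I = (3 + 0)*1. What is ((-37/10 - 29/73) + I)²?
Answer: 641601/532900 ≈ 1.2040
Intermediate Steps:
I = 3 (I = 3*1 = 3)
((-37/10 - 29/73) + I)² = ((-37/10 - 29/73) + 3)² = (-2991/730 + 3)² = (-801/730)² = 641601/532900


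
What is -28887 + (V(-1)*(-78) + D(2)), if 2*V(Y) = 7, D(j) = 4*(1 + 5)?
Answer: -29136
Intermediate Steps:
D(j) = 24 (D(j) = 4*6 = 24)
V(Y) = 7/2 (V(Y) = (½)*7 = 7/2)
-28887 + (V(-1)*(-78) + D(2)) = -28887 + ((7/2)*(-78) + 24) = -28887 + (-273 + 24) = -28887 - 249 = -29136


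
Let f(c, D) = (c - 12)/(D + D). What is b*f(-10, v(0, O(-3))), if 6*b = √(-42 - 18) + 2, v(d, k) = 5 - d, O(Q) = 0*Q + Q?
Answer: -11/15 - 11*I*√15/15 ≈ -0.73333 - 2.8402*I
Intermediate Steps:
O(Q) = Q (O(Q) = 0 + Q = Q)
f(c, D) = (-12 + c)/(2*D) (f(c, D) = (-12 + c)/((2*D)) = (-12 + c)*(1/(2*D)) = (-12 + c)/(2*D))
b = ⅓ + I*√15/3 (b = (√(-42 - 18) + 2)/6 = (√(-60) + 2)/6 = (2*I*√15 + 2)/6 = (2 + 2*I*√15)/6 = ⅓ + I*√15/3 ≈ 0.33333 + 1.291*I)
b*f(-10, v(0, O(-3))) = (⅓ + I*√15/3)*((-12 - 10)/(2*(5 - 1*0))) = (⅓ + I*√15/3)*((½)*(-22)/(5 + 0)) = (⅓ + I*√15/3)*((½)*(-22)/5) = (⅓ + I*√15/3)*((½)*(⅕)*(-22)) = (⅓ + I*√15/3)*(-11/5) = -11/15 - 11*I*√15/15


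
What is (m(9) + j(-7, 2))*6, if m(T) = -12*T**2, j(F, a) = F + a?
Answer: -5862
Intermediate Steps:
(m(9) + j(-7, 2))*6 = (-12*9**2 + (-7 + 2))*6 = (-12*81 - 5)*6 = (-972 - 5)*6 = -977*6 = -5862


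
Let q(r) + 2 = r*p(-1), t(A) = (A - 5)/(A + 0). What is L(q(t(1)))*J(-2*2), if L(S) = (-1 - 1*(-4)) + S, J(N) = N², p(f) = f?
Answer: 80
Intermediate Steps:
t(A) = (-5 + A)/A
q(r) = -2 - r (q(r) = -2 + r*(-1) = -2 - r)
L(S) = 3 + S (L(S) = (-1 + 4) + S = 3 + S)
L(q(t(1)))*J(-2*2) = (3 + (-2 - (-5 + 1)/1))*(-2*2)² = (3 + (-2 - (-4)))*(-4)² = (3 + (-2 - 1*(-4)))*16 = (3 + (-2 + 4))*16 = (3 + 2)*16 = 5*16 = 80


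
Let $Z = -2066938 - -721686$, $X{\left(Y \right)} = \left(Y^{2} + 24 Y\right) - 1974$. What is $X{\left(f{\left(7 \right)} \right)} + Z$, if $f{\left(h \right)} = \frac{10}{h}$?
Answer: $- \frac{66012294}{49} \approx -1.3472 \cdot 10^{6}$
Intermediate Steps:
$X{\left(Y \right)} = -1974 + Y^{2} + 24 Y$
$Z = -1345252$ ($Z = -2066938 + 721686 = -1345252$)
$X{\left(f{\left(7 \right)} \right)} + Z = \left(-1974 + \left(\frac{10}{7}\right)^{2} + 24 \cdot \frac{10}{7}\right) - 1345252 = \left(-1974 + \frac{100}{49} + \frac{240}{7}\right) - 1345252 = - \frac{94946}{49} - 1345252 = - \frac{66012294}{49}$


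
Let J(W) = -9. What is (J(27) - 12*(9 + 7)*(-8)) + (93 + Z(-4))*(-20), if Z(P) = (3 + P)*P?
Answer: -413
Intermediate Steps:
Z(P) = P*(3 + P)
(J(27) - 12*(9 + 7)*(-8)) + (93 + Z(-4))*(-20) = (-9 - 12*(9 + 7)*(-8)) + (93 - 4*(3 - 4))*(-20) = (-9 - 192*(-8)) + (93 - 4*(-1))*(-20) = (-9 - 12*(-128)) + (93 + 4)*(-20) = (-9 + 1536) + 97*(-20) = 1527 - 1940 = -413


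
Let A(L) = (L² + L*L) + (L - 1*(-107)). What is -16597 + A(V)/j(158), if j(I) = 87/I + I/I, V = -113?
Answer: -32209/245 ≈ -131.47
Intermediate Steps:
j(I) = 1 + 87/I (j(I) = 87/I + 1 = 1 + 87/I)
A(L) = 107 + L + 2*L² (A(L) = (L² + L²) + (L + 107) = 2*L² + (107 + L) = 107 + L + 2*L²)
-16597 + A(V)/j(158) = -16597 + (107 - 113 + 2*(-113)²)/(((87 + 158)/158)) = -16597 + (107 - 113 + 2*12769)/(((1/158)*245)) = -16597 + (107 - 113 + 25538)/(245/158) = -16597 + 25532*(158/245) = -16597 + 4034056/245 = -32209/245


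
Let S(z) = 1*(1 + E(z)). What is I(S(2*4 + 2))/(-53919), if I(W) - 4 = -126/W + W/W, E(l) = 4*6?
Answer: 1/1347975 ≈ 7.4185e-7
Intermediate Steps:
E(l) = 24
S(z) = 25 (S(z) = 1*(1 + 24) = 1*25 = 25)
I(W) = 5 - 126/W (I(W) = 4 + (-126/W + W/W) = 4 + (-126/W + 1) = 4 + (1 - 126/W) = 5 - 126/W)
I(S(2*4 + 2))/(-53919) = (5 - 126/25)/(-53919) = (5 - 126*1/25)*(-1/53919) = (5 - 126/25)*(-1/53919) = -1/25*(-1/53919) = 1/1347975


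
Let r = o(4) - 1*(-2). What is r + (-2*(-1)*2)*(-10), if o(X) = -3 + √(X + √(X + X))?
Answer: -41 + √(4 + 2*√2) ≈ -38.387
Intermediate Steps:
o(X) = -3 + √(X + √2*√X) (o(X) = -3 + √(X + √(2*X)) = -3 + √(X + √2*√X))
r = -1 + √(4 + 2*√2) (r = (-3 + √(4 + √2*√4)) - 1*(-2) = (-3 + √(4 + √2*2)) + 2 = (-3 + √(4 + 2*√2)) + 2 = -1 + √(4 + 2*√2) ≈ 1.6131)
r + (-2*(-1)*2)*(-10) = (-1 + √(4 + 2*√2)) + (-2*(-1)*2)*(-10) = (-1 + √(4 + 2*√2)) + (2*2)*(-10) = (-1 + √(4 + 2*√2)) + 4*(-10) = (-1 + √(4 + 2*√2)) - 40 = -41 + √(4 + 2*√2)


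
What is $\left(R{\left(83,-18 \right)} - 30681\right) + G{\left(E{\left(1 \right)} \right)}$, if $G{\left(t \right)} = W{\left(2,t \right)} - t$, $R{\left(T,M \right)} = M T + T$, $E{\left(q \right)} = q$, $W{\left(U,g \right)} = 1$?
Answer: $-32092$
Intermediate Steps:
$R{\left(T,M \right)} = T + M T$
$G{\left(t \right)} = 1 - t$
$\left(R{\left(83,-18 \right)} - 30681\right) + G{\left(E{\left(1 \right)} \right)} = \left(83 \left(1 - 18\right) - 30681\right) + \left(1 - 1\right) = \left(83 \left(-17\right) - 30681\right) + \left(1 - 1\right) = \left(-1411 - 30681\right) + 0 = -32092 + 0 = -32092$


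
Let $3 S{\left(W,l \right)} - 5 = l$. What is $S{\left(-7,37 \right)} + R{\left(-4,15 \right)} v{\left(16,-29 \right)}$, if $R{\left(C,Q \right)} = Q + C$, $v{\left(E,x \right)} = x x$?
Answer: $9265$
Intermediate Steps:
$v{\left(E,x \right)} = x^{2}$
$S{\left(W,l \right)} = \frac{5}{3} + \frac{l}{3}$
$R{\left(C,Q \right)} = C + Q$
$S{\left(-7,37 \right)} + R{\left(-4,15 \right)} v{\left(16,-29 \right)} = \left(\frac{5}{3} + \frac{1}{3} \cdot 37\right) + \left(-4 + 15\right) \left(-29\right)^{2} = \left(\frac{5}{3} + \frac{37}{3}\right) + 11 \cdot 841 = 14 + 9251 = 9265$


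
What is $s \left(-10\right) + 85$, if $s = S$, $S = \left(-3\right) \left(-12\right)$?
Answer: $-275$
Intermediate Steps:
$S = 36$
$s = 36$
$s \left(-10\right) + 85 = 36 \left(-10\right) + 85 = -360 + 85 = -275$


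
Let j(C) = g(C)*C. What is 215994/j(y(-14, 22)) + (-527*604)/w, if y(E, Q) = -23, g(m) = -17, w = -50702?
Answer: 5537893108/9912241 ≈ 558.69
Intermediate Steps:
j(C) = -17*C
215994/j(y(-14, 22)) + (-527*604)/w = 215994/((-17*(-23))) - 527*604/(-50702) = 215994/391 - 318308*(-1/50702) = 215994*(1/391) + 159154/25351 = 215994/391 + 159154/25351 = 5537893108/9912241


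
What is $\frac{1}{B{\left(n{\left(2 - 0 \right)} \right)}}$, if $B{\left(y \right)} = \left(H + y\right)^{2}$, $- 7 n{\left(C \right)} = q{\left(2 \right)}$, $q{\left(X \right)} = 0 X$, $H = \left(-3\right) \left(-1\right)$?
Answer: $\frac{1}{9} \approx 0.11111$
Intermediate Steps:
$H = 3$
$q{\left(X \right)} = 0$
$n{\left(C \right)} = 0$ ($n{\left(C \right)} = \left(- \frac{1}{7}\right) 0 = 0$)
$B{\left(y \right)} = \left(3 + y\right)^{2}$
$\frac{1}{B{\left(n{\left(2 - 0 \right)} \right)}} = \frac{1}{\left(3 + 0\right)^{2}} = \frac{1}{3^{2}} = \frac{1}{9}$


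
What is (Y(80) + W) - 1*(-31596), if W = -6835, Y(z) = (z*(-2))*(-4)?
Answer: 25401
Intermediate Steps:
Y(z) = 8*z (Y(z) = -2*z*(-4) = 8*z)
(Y(80) + W) - 1*(-31596) = (8*80 - 6835) - 1*(-31596) = (640 - 6835) + 31596 = -6195 + 31596 = 25401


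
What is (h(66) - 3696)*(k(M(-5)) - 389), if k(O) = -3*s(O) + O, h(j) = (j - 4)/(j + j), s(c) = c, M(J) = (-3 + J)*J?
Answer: 114391445/66 ≈ 1.7332e+6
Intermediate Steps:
M(J) = J*(-3 + J)
h(j) = (-4 + j)/(2*j) (h(j) = (-4 + j)/((2*j)) = (-4 + j)*(1/(2*j)) = (-4 + j)/(2*j))
k(O) = -2*O (k(O) = -3*O + O = -2*O)
(h(66) - 3696)*(k(M(-5)) - 389) = ((½)*(-4 + 66)/66 - 3696)*(-(-10)*(-3 - 5) - 389) = ((½)*(1/66)*62 - 3696)*(-(-10)*(-8) - 389) = (31/66 - 3696)*(-2*40 - 389) = -243905*(-80 - 389)/66 = -243905/66*(-469) = 114391445/66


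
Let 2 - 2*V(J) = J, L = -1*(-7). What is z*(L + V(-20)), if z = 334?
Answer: 6012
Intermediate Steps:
L = 7
V(J) = 1 - J/2
z*(L + V(-20)) = 334*(7 + (1 - ½*(-20))) = 334*(7 + (1 + 10)) = 334*(7 + 11) = 334*18 = 6012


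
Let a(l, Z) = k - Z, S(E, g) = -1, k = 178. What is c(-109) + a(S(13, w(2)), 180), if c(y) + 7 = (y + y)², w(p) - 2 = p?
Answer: 47515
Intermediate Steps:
w(p) = 2 + p
c(y) = -7 + 4*y² (c(y) = -7 + (y + y)² = -7 + (2*y)² = -7 + 4*y²)
a(l, Z) = 178 - Z
c(-109) + a(S(13, w(2)), 180) = (-7 + 4*(-109)²) + (178 - 1*180) = (-7 + 4*11881) + (178 - 180) = (-7 + 47524) - 2 = 47517 - 2 = 47515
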